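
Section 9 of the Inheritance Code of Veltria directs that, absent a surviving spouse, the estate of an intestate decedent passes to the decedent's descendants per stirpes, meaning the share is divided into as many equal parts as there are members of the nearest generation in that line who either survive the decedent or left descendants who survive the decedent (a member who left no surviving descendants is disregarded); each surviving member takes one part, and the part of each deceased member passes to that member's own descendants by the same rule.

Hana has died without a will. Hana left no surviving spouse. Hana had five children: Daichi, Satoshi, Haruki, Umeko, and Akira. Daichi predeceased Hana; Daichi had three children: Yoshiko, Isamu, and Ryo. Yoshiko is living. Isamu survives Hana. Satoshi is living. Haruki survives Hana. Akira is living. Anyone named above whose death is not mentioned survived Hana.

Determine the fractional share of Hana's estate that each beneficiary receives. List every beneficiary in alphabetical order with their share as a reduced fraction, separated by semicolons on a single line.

Akira 1/5; Haruki 1/5; Isamu 1/15; Ryo 1/15; Satoshi 1/5; Umeko 1/5; Yoshiko 1/15

There is no surviving spouse, so the entire estate passes to Hana's descendants per stirpes.
The estate is divided into 5 equal shares of 1/5 among Daichi, Satoshi, Haruki, Umeko, Akira.
Daichi predeceased; the 1/5 allotted to Daichi's branch passes to Daichi's issue by representation.
The 1/5 is divided into 3 equal shares of 1/15 among Yoshiko, Isamu, Ryo.
Yoshiko is living and takes 1/15.
Isamu is living and takes 1/15.
Ryo is living and takes 1/15.
Satoshi is living and takes 1/5.
Haruki is living and takes 1/5.
Umeko is living and takes 1/5.
Akira is living and takes 1/5.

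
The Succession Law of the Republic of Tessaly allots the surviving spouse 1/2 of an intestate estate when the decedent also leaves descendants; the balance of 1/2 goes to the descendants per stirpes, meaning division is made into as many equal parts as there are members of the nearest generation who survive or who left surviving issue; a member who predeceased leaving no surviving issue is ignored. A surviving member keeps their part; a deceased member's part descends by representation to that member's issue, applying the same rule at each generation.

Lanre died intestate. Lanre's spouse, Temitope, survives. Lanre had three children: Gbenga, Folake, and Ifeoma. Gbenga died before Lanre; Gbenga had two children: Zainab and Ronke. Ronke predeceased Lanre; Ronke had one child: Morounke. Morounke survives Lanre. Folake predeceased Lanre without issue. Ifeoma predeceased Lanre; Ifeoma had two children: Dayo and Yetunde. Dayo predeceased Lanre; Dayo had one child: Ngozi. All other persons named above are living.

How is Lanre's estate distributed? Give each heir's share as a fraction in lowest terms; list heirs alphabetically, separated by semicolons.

Morounke 1/8; Ngozi 1/8; Temitope 1/2; Yetunde 1/8; Zainab 1/8

Temitope, as surviving spouse, takes 1/2.
The remaining 1/2 passes to Lanre's descendants per stirpes.
Folake left no surviving issue, so that branch lapses and is disregarded.
The 1/2 is divided into 2 equal shares of 1/4 among Gbenga, Ifeoma.
Gbenga predeceased; the 1/4 allotted to Gbenga's branch passes to Gbenga's issue by representation.
The 1/4 is divided into 2 equal shares of 1/8 among Zainab, Ronke.
Zainab is living and takes 1/8.
Ronke predeceased; the 1/8 allotted to Ronke's branch passes to Ronke's issue by representation.
Morounke is the sole taker at this level and receives the full 1/8.
Ifeoma predeceased; the 1/4 allotted to Ifeoma's branch passes to Ifeoma's issue by representation.
The 1/4 is divided into 2 equal shares of 1/8 among Dayo, Yetunde.
Dayo predeceased; the 1/8 allotted to Dayo's branch passes to Dayo's issue by representation.
Ngozi is the sole taker at this level and receives the full 1/8.
Yetunde is living and takes 1/8.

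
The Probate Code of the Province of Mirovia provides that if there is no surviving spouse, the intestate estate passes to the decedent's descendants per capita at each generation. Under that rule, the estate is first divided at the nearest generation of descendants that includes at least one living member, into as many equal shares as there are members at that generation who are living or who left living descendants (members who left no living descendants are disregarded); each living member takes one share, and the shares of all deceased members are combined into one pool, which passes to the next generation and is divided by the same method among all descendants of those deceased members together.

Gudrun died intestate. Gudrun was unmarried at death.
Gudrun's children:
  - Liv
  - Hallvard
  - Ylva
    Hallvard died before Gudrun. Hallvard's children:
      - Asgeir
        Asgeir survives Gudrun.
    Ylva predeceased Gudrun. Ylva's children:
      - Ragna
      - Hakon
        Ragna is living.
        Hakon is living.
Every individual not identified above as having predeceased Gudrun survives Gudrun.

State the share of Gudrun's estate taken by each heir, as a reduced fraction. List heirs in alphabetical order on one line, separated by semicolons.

There is no surviving spouse, so the entire estate passes to Gudrun's descendants per capita at each generation.
At generation 1 (Liv, Hallvard, Ylva) there are 3 shares of (1)/3 = 1/3 each.
Living: Liv — each takes 1/3.
Deceased: Hallvard and Ylva. Their combined 2/3 is pooled and carried to generation 2.
At generation 2 (Asgeir, Ragna, Hakon) there are 3 shares of (2/3)/3 = 2/9 each.
Living: Asgeir, Ragna, and Hakon — each takes 2/9.

Asgeir 2/9; Hakon 2/9; Liv 1/3; Ragna 2/9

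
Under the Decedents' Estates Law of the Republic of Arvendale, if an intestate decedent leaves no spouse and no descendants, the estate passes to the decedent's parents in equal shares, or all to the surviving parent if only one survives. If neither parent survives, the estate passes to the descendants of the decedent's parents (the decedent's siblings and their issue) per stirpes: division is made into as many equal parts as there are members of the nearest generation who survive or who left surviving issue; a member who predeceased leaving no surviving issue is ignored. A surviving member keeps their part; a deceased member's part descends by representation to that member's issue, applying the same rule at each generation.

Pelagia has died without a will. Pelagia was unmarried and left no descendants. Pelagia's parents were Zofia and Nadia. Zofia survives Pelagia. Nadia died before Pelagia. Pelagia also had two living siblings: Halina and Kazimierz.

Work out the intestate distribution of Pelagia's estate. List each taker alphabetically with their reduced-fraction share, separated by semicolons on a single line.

Only one parent, Zofia, survives, so Zofia takes the entire estate. The siblings take nothing because a surviving parent has priority.

Zofia 1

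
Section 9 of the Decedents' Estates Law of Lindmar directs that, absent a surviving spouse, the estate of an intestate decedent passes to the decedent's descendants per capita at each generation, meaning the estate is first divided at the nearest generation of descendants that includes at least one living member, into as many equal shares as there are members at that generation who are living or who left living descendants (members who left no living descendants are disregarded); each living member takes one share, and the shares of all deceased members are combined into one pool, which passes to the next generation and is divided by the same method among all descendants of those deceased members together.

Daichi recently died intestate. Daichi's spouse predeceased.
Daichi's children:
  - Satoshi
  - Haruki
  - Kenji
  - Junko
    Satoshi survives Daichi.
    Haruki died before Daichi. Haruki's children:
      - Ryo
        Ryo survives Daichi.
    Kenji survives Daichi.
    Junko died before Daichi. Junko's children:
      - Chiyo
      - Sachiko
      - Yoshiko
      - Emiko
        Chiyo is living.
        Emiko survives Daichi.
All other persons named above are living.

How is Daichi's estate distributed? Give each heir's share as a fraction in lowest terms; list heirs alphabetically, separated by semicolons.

There is no surviving spouse, so the entire estate passes to Daichi's descendants per capita at each generation.
At generation 1 (Satoshi, Haruki, Kenji, Junko) there are 4 shares of (1)/4 = 1/4 each.
Living: Satoshi and Kenji — each takes 1/4.
Deceased: Haruki and Junko. Their combined 1/2 is pooled and carried to generation 2.
At generation 2 (Ryo, Chiyo, Sachiko, Yoshiko, Emiko) there are 5 shares of (1/2)/5 = 1/10 each.
Living: Ryo, Chiyo, Sachiko, Yoshiko, and Emiko — each takes 1/10.

Chiyo 1/10; Emiko 1/10; Kenji 1/4; Ryo 1/10; Sachiko 1/10; Satoshi 1/4; Yoshiko 1/10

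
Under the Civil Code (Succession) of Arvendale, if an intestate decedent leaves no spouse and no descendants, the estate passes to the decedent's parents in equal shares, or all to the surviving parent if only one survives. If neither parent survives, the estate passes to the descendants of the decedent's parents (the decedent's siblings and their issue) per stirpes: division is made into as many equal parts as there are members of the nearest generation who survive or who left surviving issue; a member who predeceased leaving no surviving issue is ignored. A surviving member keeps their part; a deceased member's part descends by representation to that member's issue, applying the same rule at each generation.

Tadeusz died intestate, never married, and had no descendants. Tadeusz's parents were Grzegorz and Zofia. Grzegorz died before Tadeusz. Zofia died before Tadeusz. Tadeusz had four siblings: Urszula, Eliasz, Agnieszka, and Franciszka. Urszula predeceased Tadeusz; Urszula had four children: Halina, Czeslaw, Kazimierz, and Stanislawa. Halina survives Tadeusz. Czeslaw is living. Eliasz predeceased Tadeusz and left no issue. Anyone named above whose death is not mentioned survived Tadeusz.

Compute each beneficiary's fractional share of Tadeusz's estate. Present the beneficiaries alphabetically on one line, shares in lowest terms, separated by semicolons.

Neither parent survives and there are no descendants, so the estate passes to Tadeusz's siblings and their issue per stirpes.
Eliasz left no surviving issue, so that branch lapses and is disregarded.
The estate is divided into 3 equal shares of 1/3 among Urszula, Agnieszka, Franciszka.
Urszula predeceased; the 1/3 allotted to Urszula's branch passes to Urszula's issue by representation.
The 1/3 is divided into 4 equal shares of 1/12 among Halina, Czeslaw, Kazimierz, Stanislawa.
Halina is living and takes 1/12.
Czeslaw is living and takes 1/12.
Kazimierz is living and takes 1/12.
Stanislawa is living and takes 1/12.
Agnieszka is living and takes 1/3.
Franciszka is living and takes 1/3.

Agnieszka 1/3; Czeslaw 1/12; Franciszka 1/3; Halina 1/12; Kazimierz 1/12; Stanislawa 1/12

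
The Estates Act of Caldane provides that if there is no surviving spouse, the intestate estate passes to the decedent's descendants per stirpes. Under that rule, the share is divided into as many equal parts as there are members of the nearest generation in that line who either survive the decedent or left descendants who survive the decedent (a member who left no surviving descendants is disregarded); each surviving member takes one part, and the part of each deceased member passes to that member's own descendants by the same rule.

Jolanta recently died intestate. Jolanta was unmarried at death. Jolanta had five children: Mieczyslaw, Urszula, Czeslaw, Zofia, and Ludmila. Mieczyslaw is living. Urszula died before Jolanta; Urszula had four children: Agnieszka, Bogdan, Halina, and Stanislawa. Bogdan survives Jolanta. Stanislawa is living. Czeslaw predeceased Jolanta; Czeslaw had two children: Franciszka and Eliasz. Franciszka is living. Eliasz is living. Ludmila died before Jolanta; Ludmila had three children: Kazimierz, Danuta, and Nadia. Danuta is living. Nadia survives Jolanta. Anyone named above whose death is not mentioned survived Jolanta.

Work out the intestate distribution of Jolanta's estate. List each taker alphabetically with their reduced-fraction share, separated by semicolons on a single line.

Agnieszka 1/20; Bogdan 1/20; Danuta 1/15; Eliasz 1/10; Franciszka 1/10; Halina 1/20; Kazimierz 1/15; Mieczyslaw 1/5; Nadia 1/15; Stanislawa 1/20; Zofia 1/5

There is no surviving spouse, so the entire estate passes to Jolanta's descendants per stirpes.
The estate is divided into 5 equal shares of 1/5 among Mieczyslaw, Urszula, Czeslaw, Zofia, Ludmila.
Mieczyslaw is living and takes 1/5.
Urszula predeceased; the 1/5 allotted to Urszula's branch passes to Urszula's issue by representation.
The 1/5 is divided into 4 equal shares of 1/20 among Agnieszka, Bogdan, Halina, Stanislawa.
Agnieszka is living and takes 1/20.
Bogdan is living and takes 1/20.
Halina is living and takes 1/20.
Stanislawa is living and takes 1/20.
Czeslaw predeceased; the 1/5 allotted to Czeslaw's branch passes to Czeslaw's issue by representation.
The 1/5 is divided into 2 equal shares of 1/10 among Franciszka, Eliasz.
Franciszka is living and takes 1/10.
Eliasz is living and takes 1/10.
Zofia is living and takes 1/5.
Ludmila predeceased; the 1/5 allotted to Ludmila's branch passes to Ludmila's issue by representation.
The 1/5 is divided into 3 equal shares of 1/15 among Kazimierz, Danuta, Nadia.
Kazimierz is living and takes 1/15.
Danuta is living and takes 1/15.
Nadia is living and takes 1/15.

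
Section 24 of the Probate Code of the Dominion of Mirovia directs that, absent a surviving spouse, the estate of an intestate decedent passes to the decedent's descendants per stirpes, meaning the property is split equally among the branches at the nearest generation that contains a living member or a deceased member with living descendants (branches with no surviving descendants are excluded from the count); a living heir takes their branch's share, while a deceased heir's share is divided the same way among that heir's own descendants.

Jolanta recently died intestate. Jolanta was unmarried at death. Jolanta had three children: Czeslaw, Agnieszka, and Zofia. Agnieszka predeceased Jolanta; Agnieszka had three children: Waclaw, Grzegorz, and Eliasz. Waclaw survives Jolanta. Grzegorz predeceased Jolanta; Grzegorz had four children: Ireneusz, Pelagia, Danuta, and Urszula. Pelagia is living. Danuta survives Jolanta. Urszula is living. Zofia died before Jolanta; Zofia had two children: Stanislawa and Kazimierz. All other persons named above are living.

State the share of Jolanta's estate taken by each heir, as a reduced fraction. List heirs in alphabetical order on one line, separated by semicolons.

There is no surviving spouse, so the entire estate passes to Jolanta's descendants per stirpes.
The estate is divided into 3 equal shares of 1/3 among Czeslaw, Agnieszka, Zofia.
Czeslaw is living and takes 1/3.
Agnieszka predeceased; the 1/3 allotted to Agnieszka's branch passes to Agnieszka's issue by representation.
The 1/3 is divided into 3 equal shares of 1/9 among Waclaw, Grzegorz, Eliasz.
Waclaw is living and takes 1/9.
Grzegorz predeceased; the 1/9 allotted to Grzegorz's branch passes to Grzegorz's issue by representation.
The 1/9 is divided into 4 equal shares of 1/36 among Ireneusz, Pelagia, Danuta, Urszula.
Ireneusz is living and takes 1/36.
Pelagia is living and takes 1/36.
Danuta is living and takes 1/36.
Urszula is living and takes 1/36.
Eliasz is living and takes 1/9.
Zofia predeceased; the 1/3 allotted to Zofia's branch passes to Zofia's issue by representation.
The 1/3 is divided into 2 equal shares of 1/6 among Stanislawa, Kazimierz.
Stanislawa is living and takes 1/6.
Kazimierz is living and takes 1/6.

Czeslaw 1/3; Danuta 1/36; Eliasz 1/9; Ireneusz 1/36; Kazimierz 1/6; Pelagia 1/36; Stanislawa 1/6; Urszula 1/36; Waclaw 1/9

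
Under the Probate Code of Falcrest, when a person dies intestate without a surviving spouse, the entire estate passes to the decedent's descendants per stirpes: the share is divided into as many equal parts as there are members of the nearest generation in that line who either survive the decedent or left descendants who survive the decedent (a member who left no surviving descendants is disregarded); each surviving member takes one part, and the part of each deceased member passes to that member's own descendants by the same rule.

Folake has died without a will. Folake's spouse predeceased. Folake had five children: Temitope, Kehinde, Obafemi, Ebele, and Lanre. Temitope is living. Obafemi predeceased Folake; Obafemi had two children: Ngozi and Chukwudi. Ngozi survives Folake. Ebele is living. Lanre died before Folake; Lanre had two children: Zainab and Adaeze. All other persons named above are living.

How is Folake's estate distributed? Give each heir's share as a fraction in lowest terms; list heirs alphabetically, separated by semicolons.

There is no surviving spouse, so the entire estate passes to Folake's descendants per stirpes.
The estate is divided into 5 equal shares of 1/5 among Temitope, Kehinde, Obafemi, Ebele, Lanre.
Temitope is living and takes 1/5.
Kehinde is living and takes 1/5.
Obafemi predeceased; the 1/5 allotted to Obafemi's branch passes to Obafemi's issue by representation.
The 1/5 is divided into 2 equal shares of 1/10 among Ngozi, Chukwudi.
Ngozi is living and takes 1/10.
Chukwudi is living and takes 1/10.
Ebele is living and takes 1/5.
Lanre predeceased; the 1/5 allotted to Lanre's branch passes to Lanre's issue by representation.
The 1/5 is divided into 2 equal shares of 1/10 among Zainab, Adaeze.
Zainab is living and takes 1/10.
Adaeze is living and takes 1/10.

Adaeze 1/10; Chukwudi 1/10; Ebele 1/5; Kehinde 1/5; Ngozi 1/10; Temitope 1/5; Zainab 1/10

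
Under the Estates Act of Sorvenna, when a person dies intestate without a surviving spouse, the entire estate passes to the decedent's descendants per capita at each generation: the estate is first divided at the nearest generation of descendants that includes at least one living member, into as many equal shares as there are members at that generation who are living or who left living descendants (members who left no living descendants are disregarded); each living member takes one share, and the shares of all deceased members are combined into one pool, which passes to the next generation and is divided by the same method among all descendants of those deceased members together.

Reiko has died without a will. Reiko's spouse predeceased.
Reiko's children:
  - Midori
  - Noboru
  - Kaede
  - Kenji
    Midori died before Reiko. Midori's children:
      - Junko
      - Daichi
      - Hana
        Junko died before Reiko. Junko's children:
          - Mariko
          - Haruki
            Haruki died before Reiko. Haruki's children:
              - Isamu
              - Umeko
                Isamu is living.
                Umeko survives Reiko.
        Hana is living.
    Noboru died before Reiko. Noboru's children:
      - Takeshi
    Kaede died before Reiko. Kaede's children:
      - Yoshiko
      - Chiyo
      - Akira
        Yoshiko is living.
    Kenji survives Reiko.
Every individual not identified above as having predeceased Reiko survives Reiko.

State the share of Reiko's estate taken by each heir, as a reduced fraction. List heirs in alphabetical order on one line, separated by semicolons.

There is no surviving spouse, so the entire estate passes to Reiko's descendants per capita at each generation.
At generation 1 (Midori, Noboru, Kaede, Kenji) there are 4 shares of (1)/4 = 1/4 each.
Living: Kenji — each takes 1/4.
Deceased: Midori, Noboru, and Kaede. Their combined 3/4 is pooled and carried to generation 2.
At generation 2 (Junko, Daichi, Hana, Takeshi, Yoshiko, Chiyo, Akira) there are 7 shares of (3/4)/7 = 3/28 each.
Living: Daichi, Hana, Takeshi, Yoshiko, Chiyo, and Akira — each takes 3/28.
Deceased: Junko. That 3/28 share is carried to generation 3.
At generation 3 (Mariko, Haruki) there are 2 shares of (3/28)/2 = 3/56 each.
Living: Mariko — each takes 3/56.
Deceased: Haruki. That 3/56 share is carried to generation 4.
At generation 4 (Isamu, Umeko) there are 2 shares of (3/56)/2 = 3/112 each.
Living: Isamu and Umeko — each takes 3/112.

Akira 3/28; Chiyo 3/28; Daichi 3/28; Hana 3/28; Isamu 3/112; Kenji 1/4; Mariko 3/56; Takeshi 3/28; Umeko 3/112; Yoshiko 3/28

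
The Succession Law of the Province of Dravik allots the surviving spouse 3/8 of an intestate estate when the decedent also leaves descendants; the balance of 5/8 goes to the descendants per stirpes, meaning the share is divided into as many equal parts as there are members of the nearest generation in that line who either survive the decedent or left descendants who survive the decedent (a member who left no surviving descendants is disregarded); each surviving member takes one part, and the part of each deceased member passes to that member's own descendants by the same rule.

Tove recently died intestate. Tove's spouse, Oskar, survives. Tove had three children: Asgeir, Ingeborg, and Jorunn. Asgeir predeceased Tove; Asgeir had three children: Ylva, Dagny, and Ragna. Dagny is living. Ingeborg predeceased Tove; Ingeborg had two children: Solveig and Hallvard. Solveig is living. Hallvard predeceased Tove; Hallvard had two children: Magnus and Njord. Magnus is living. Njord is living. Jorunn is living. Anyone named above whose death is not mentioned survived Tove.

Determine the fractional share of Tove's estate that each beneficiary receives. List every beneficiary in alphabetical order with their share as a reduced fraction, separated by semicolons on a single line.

Oskar, as surviving spouse, takes 3/8.
The remaining 5/8 passes to Tove's descendants per stirpes.
The 5/8 is divided into 3 equal shares of 5/24 among Asgeir, Ingeborg, Jorunn.
Asgeir predeceased; the 5/24 allotted to Asgeir's branch passes to Asgeir's issue by representation.
The 5/24 is divided into 3 equal shares of 5/72 among Ylva, Dagny, Ragna.
Ylva is living and takes 5/72.
Dagny is living and takes 5/72.
Ragna is living and takes 5/72.
Ingeborg predeceased; the 5/24 allotted to Ingeborg's branch passes to Ingeborg's issue by representation.
The 5/24 is divided into 2 equal shares of 5/48 among Solveig, Hallvard.
Solveig is living and takes 5/48.
Hallvard predeceased; the 5/48 allotted to Hallvard's branch passes to Hallvard's issue by representation.
The 5/48 is divided into 2 equal shares of 5/96 among Magnus, Njord.
Magnus is living and takes 5/96.
Njord is living and takes 5/96.
Jorunn is living and takes 5/24.

Dagny 5/72; Jorunn 5/24; Magnus 5/96; Njord 5/96; Oskar 3/8; Ragna 5/72; Solveig 5/48; Ylva 5/72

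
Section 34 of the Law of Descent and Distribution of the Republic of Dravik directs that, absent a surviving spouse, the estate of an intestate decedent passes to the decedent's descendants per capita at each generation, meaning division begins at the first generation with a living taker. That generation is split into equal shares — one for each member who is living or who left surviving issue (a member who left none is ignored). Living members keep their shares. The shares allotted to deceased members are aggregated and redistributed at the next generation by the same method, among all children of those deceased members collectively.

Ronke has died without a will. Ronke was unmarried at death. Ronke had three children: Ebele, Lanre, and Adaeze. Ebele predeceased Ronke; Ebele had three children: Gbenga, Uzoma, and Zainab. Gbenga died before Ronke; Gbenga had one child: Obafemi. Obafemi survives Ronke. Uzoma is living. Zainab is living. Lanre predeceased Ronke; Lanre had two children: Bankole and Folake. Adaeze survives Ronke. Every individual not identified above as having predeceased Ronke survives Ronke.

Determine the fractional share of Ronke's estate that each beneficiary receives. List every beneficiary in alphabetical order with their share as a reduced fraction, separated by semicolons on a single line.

Adaeze 1/3; Bankole 2/15; Folake 2/15; Obafemi 2/15; Uzoma 2/15; Zainab 2/15

There is no surviving spouse, so the entire estate passes to Ronke's descendants per capita at each generation.
At generation 1 (Ebele, Lanre, Adaeze) there are 3 shares of (1)/3 = 1/3 each.
Living: Adaeze — each takes 1/3.
Deceased: Ebele and Lanre. Their combined 2/3 is pooled and carried to generation 2.
At generation 2 (Gbenga, Uzoma, Zainab, Bankole, Folake) there are 5 shares of (2/3)/5 = 2/15 each.
Living: Uzoma, Zainab, Bankole, and Folake — each takes 2/15.
Deceased: Gbenga. That 2/15 share is carried to generation 3.
At generation 3 (Obafemi) there are 1 shares of (2/15)/1 = 2/15 each.
Living: Obafemi — each takes 2/15.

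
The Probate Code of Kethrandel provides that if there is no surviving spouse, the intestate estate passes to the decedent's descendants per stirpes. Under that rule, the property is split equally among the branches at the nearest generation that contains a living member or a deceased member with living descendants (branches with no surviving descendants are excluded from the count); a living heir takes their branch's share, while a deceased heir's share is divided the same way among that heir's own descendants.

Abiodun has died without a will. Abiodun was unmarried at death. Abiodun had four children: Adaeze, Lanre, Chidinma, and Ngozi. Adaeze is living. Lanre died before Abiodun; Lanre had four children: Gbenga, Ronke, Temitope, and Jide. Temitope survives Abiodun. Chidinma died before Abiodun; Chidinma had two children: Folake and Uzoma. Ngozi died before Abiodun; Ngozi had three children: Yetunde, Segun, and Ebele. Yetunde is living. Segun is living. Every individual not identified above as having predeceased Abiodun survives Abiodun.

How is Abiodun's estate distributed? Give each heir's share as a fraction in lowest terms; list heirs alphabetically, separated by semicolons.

There is no surviving spouse, so the entire estate passes to Abiodun's descendants per stirpes.
The estate is divided into 4 equal shares of 1/4 among Adaeze, Lanre, Chidinma, Ngozi.
Adaeze is living and takes 1/4.
Lanre predeceased; the 1/4 allotted to Lanre's branch passes to Lanre's issue by representation.
The 1/4 is divided into 4 equal shares of 1/16 among Gbenga, Ronke, Temitope, Jide.
Gbenga is living and takes 1/16.
Ronke is living and takes 1/16.
Temitope is living and takes 1/16.
Jide is living and takes 1/16.
Chidinma predeceased; the 1/4 allotted to Chidinma's branch passes to Chidinma's issue by representation.
The 1/4 is divided into 2 equal shares of 1/8 among Folake, Uzoma.
Folake is living and takes 1/8.
Uzoma is living and takes 1/8.
Ngozi predeceased; the 1/4 allotted to Ngozi's branch passes to Ngozi's issue by representation.
The 1/4 is divided into 3 equal shares of 1/12 among Yetunde, Segun, Ebele.
Yetunde is living and takes 1/12.
Segun is living and takes 1/12.
Ebele is living and takes 1/12.

Adaeze 1/4; Ebele 1/12; Folake 1/8; Gbenga 1/16; Jide 1/16; Ronke 1/16; Segun 1/12; Temitope 1/16; Uzoma 1/8; Yetunde 1/12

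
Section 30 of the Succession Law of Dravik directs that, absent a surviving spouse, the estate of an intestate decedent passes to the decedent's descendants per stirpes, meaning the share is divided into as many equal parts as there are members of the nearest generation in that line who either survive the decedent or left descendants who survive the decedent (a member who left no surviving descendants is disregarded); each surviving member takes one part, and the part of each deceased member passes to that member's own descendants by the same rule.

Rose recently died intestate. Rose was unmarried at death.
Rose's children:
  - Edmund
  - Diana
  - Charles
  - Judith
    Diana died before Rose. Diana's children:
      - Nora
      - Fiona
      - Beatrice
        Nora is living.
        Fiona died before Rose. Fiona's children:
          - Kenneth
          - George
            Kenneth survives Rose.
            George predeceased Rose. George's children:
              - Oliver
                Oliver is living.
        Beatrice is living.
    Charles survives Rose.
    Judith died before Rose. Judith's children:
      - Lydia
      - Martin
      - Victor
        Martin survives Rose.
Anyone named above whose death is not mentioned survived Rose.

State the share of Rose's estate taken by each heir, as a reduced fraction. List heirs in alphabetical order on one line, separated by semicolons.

There is no surviving spouse, so the entire estate passes to Rose's descendants per stirpes.
The estate is divided into 4 equal shares of 1/4 among Edmund, Diana, Charles, Judith.
Edmund is living and takes 1/4.
Diana predeceased; the 1/4 allotted to Diana's branch passes to Diana's issue by representation.
The 1/4 is divided into 3 equal shares of 1/12 among Nora, Fiona, Beatrice.
Nora is living and takes 1/12.
Fiona predeceased; the 1/12 allotted to Fiona's branch passes to Fiona's issue by representation.
The 1/12 is divided into 2 equal shares of 1/24 among Kenneth, George.
Kenneth is living and takes 1/24.
George predeceased; the 1/24 allotted to George's branch passes to George's issue by representation.
Oliver is the sole taker at this level and receives the full 1/24.
Beatrice is living and takes 1/12.
Charles is living and takes 1/4.
Judith predeceased; the 1/4 allotted to Judith's branch passes to Judith's issue by representation.
The 1/4 is divided into 3 equal shares of 1/12 among Lydia, Martin, Victor.
Lydia is living and takes 1/12.
Martin is living and takes 1/12.
Victor is living and takes 1/12.

Beatrice 1/12; Charles 1/4; Edmund 1/4; Kenneth 1/24; Lydia 1/12; Martin 1/12; Nora 1/12; Oliver 1/24; Victor 1/12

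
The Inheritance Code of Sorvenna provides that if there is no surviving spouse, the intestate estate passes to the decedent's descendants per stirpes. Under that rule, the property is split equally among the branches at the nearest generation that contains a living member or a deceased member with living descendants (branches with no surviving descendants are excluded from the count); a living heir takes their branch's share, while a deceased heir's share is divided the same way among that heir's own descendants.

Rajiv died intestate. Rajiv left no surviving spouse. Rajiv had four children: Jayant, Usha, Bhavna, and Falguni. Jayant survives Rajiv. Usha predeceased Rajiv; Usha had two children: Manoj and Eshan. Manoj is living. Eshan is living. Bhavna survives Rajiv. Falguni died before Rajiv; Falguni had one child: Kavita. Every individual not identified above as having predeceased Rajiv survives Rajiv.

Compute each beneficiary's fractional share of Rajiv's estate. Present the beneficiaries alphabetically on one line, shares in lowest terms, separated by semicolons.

Bhavna 1/4; Eshan 1/8; Jayant 1/4; Kavita 1/4; Manoj 1/8

There is no surviving spouse, so the entire estate passes to Rajiv's descendants per stirpes.
The estate is divided into 4 equal shares of 1/4 among Jayant, Usha, Bhavna, Falguni.
Jayant is living and takes 1/4.
Usha predeceased; the 1/4 allotted to Usha's branch passes to Usha's issue by representation.
The 1/4 is divided into 2 equal shares of 1/8 among Manoj, Eshan.
Manoj is living and takes 1/8.
Eshan is living and takes 1/8.
Bhavna is living and takes 1/4.
Falguni predeceased; the 1/4 allotted to Falguni's branch passes to Falguni's issue by representation.
Kavita is the sole taker at this level and receives the full 1/4.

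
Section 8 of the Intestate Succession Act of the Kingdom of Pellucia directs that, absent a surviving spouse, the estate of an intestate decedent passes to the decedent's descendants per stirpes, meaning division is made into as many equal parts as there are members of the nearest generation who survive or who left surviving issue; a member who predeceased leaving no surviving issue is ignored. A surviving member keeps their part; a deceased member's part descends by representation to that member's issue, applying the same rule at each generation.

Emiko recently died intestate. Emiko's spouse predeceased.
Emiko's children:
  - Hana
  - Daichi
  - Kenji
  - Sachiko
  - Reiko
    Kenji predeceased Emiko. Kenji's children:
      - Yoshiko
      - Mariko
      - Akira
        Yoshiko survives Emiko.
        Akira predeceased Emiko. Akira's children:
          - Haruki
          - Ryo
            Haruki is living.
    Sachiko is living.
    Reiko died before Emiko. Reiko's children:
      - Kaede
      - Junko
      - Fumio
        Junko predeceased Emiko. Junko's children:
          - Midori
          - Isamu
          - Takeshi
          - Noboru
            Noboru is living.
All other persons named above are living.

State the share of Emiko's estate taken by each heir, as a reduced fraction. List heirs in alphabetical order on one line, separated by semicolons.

Daichi 1/5; Fumio 1/15; Hana 1/5; Haruki 1/30; Isamu 1/60; Kaede 1/15; Mariko 1/15; Midori 1/60; Noboru 1/60; Ryo 1/30; Sachiko 1/5; Takeshi 1/60; Yoshiko 1/15

There is no surviving spouse, so the entire estate passes to Emiko's descendants per stirpes.
The estate is divided into 5 equal shares of 1/5 among Hana, Daichi, Kenji, Sachiko, Reiko.
Hana is living and takes 1/5.
Daichi is living and takes 1/5.
Kenji predeceased; the 1/5 allotted to Kenji's branch passes to Kenji's issue by representation.
The 1/5 is divided into 3 equal shares of 1/15 among Yoshiko, Mariko, Akira.
Yoshiko is living and takes 1/15.
Mariko is living and takes 1/15.
Akira predeceased; the 1/15 allotted to Akira's branch passes to Akira's issue by representation.
The 1/15 is divided into 2 equal shares of 1/30 among Haruki, Ryo.
Haruki is living and takes 1/30.
Ryo is living and takes 1/30.
Sachiko is living and takes 1/5.
Reiko predeceased; the 1/5 allotted to Reiko's branch passes to Reiko's issue by representation.
The 1/5 is divided into 3 equal shares of 1/15 among Kaede, Junko, Fumio.
Kaede is living and takes 1/15.
Junko predeceased; the 1/15 allotted to Junko's branch passes to Junko's issue by representation.
The 1/15 is divided into 4 equal shares of 1/60 among Midori, Isamu, Takeshi, Noboru.
Midori is living and takes 1/60.
Isamu is living and takes 1/60.
Takeshi is living and takes 1/60.
Noboru is living and takes 1/60.
Fumio is living and takes 1/15.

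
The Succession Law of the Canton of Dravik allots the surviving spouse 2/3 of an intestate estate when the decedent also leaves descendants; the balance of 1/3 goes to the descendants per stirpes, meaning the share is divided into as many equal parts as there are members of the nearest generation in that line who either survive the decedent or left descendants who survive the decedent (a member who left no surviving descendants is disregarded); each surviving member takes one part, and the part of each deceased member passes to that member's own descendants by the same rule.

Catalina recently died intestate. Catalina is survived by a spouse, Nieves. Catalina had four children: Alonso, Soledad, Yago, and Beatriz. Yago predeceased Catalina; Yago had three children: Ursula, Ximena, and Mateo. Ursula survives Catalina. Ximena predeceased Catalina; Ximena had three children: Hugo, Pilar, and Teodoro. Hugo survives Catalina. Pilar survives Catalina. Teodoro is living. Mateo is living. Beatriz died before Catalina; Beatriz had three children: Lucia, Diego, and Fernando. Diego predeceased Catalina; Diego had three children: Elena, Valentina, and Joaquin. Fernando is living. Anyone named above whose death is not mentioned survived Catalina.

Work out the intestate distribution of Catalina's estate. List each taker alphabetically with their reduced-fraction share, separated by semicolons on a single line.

Nieves, as surviving spouse, takes 2/3.
The remaining 1/3 passes to Catalina's descendants per stirpes.
The 1/3 is divided into 4 equal shares of 1/12 among Alonso, Soledad, Yago, Beatriz.
Alonso is living and takes 1/12.
Soledad is living and takes 1/12.
Yago predeceased; the 1/12 allotted to Yago's branch passes to Yago's issue by representation.
The 1/12 is divided into 3 equal shares of 1/36 among Ursula, Ximena, Mateo.
Ursula is living and takes 1/36.
Ximena predeceased; the 1/36 allotted to Ximena's branch passes to Ximena's issue by representation.
The 1/36 is divided into 3 equal shares of 1/108 among Hugo, Pilar, Teodoro.
Hugo is living and takes 1/108.
Pilar is living and takes 1/108.
Teodoro is living and takes 1/108.
Mateo is living and takes 1/36.
Beatriz predeceased; the 1/12 allotted to Beatriz's branch passes to Beatriz's issue by representation.
The 1/12 is divided into 3 equal shares of 1/36 among Lucia, Diego, Fernando.
Lucia is living and takes 1/36.
Diego predeceased; the 1/36 allotted to Diego's branch passes to Diego's issue by representation.
The 1/36 is divided into 3 equal shares of 1/108 among Elena, Valentina, Joaquin.
Elena is living and takes 1/108.
Valentina is living and takes 1/108.
Joaquin is living and takes 1/108.
Fernando is living and takes 1/36.

Alonso 1/12; Elena 1/108; Fernando 1/36; Hugo 1/108; Joaquin 1/108; Lucia 1/36; Mateo 1/36; Nieves 2/3; Pilar 1/108; Soledad 1/12; Teodoro 1/108; Ursula 1/36; Valentina 1/108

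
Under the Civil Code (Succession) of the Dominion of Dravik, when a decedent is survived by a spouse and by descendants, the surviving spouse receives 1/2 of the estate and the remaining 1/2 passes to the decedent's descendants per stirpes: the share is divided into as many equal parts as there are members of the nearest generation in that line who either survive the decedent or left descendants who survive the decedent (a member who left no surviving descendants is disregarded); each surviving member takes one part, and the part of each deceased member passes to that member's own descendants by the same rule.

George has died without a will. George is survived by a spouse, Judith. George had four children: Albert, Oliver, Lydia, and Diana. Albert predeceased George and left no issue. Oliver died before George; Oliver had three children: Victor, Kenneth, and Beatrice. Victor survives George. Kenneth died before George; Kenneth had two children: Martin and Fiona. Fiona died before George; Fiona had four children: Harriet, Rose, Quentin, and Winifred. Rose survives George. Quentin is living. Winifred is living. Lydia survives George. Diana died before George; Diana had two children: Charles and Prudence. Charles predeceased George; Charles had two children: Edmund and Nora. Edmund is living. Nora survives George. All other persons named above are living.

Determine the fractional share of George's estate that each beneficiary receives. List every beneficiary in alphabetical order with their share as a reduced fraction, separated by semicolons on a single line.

Judith, as surviving spouse, takes 1/2.
The remaining 1/2 passes to George's descendants per stirpes.
Albert left no surviving issue, so that branch lapses and is disregarded.
The 1/2 is divided into 3 equal shares of 1/6 among Oliver, Lydia, Diana.
Oliver predeceased; the 1/6 allotted to Oliver's branch passes to Oliver's issue by representation.
The 1/6 is divided into 3 equal shares of 1/18 among Victor, Kenneth, Beatrice.
Victor is living and takes 1/18.
Kenneth predeceased; the 1/18 allotted to Kenneth's branch passes to Kenneth's issue by representation.
The 1/18 is divided into 2 equal shares of 1/36 among Martin, Fiona.
Martin is living and takes 1/36.
Fiona predeceased; the 1/36 allotted to Fiona's branch passes to Fiona's issue by representation.
The 1/36 is divided into 4 equal shares of 1/144 among Harriet, Rose, Quentin, Winifred.
Harriet is living and takes 1/144.
Rose is living and takes 1/144.
Quentin is living and takes 1/144.
Winifred is living and takes 1/144.
Beatrice is living and takes 1/18.
Lydia is living and takes 1/6.
Diana predeceased; the 1/6 allotted to Diana's branch passes to Diana's issue by representation.
The 1/6 is divided into 2 equal shares of 1/12 among Charles, Prudence.
Charles predeceased; the 1/12 allotted to Charles's branch passes to Charles's issue by representation.
The 1/12 is divided into 2 equal shares of 1/24 among Edmund, Nora.
Edmund is living and takes 1/24.
Nora is living and takes 1/24.
Prudence is living and takes 1/12.

Beatrice 1/18; Edmund 1/24; Harriet 1/144; Judith 1/2; Lydia 1/6; Martin 1/36; Nora 1/24; Prudence 1/12; Quentin 1/144; Rose 1/144; Victor 1/18; Winifred 1/144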